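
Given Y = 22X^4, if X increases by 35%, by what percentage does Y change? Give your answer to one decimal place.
232.2%

For Y = 22X^4:
If X → X(1 + 0.35)
Then Y → Y · (1 + 0.35)^4
     ≈ Y · 3.3215

Percentage change = ((1 + 0.35)^4 − 1) × 100% ≈ 232.2%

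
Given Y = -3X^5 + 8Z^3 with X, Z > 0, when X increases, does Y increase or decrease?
Y decreases

Taking the partial derivative:
∂Y/∂X = -15X^4

∂Y/∂X = -15X^4 < 0 (assuming positive values)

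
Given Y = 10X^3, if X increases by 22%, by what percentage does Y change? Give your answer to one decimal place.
81.6%

For Y = 10X^3:
If X → X(1 + 0.22)
Then Y → Y · (1 + 0.22)^3
     ≈ Y · 1.8158

Percentage change = ((1 + 0.22)^3 − 1) × 100% ≈ 81.6%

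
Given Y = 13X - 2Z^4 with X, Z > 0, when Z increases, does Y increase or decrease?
Y decreases

Taking the partial derivative:
∂Y/∂Z = -8Z^3

∂Y/∂Z = -8Z^3 < 0 (assuming positive values)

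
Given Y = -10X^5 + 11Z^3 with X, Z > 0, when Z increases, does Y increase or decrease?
Y increases

Taking the partial derivative:
∂Y/∂Z = 33Z^2

∂Y/∂Z = 33Z^2 > 0 (assuming positive values)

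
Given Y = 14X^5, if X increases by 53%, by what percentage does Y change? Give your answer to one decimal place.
738.4%

For Y = 14X^5:
If X → X(1 + 0.53)
Then Y → Y · (1 + 0.53)^5
     ≈ Y · 8.3841

Percentage change = ((1 + 0.53)^5 − 1) × 100% ≈ 738.4%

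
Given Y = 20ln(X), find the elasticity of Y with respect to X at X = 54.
Elasticity = 1/ln(54) ≈ 0.2507

Elasticity = (dY/dX) · (X/Y)

dY/dX = 20/X
At X = 54: dY/dX = 10/27, Y = 20·ln(54)

Elasticity = (10/27) · (54 / (20·ln(54))) = 1/ln(54) ≈ 0.2507

Interpretation: for a small percentage change in X, the percentage change in Y is approximately 0.25 times as large.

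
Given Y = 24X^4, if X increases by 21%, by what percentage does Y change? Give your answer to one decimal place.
114.4%

For Y = 24X^4:
If X → X(1 + 0.21)
Then Y → Y · (1 + 0.21)^4
     ≈ Y · 2.1436

Percentage change = ((1 + 0.21)^4 − 1) × 100% ≈ 114.4%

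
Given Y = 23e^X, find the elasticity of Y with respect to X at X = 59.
Elasticity = 59

Elasticity = (dY/dX) · (X/Y)

dY/dX = 23·e^X
At X = 59: dY/dX = 23·e^59, Y = 23·e^59

Elasticity = (23·e^59) · (59 / (23·e^59)) = 59

Interpretation: for a small percentage change in X, the percentage change in Y is approximately 59.00 times as large.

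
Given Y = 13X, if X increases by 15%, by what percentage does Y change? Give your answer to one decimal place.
15.0%

For Y = 13X:
If X → X(1 + 0.15)
Then Y → Y · (1 + 0.15)^1
     = Y · 1.1500

Percentage change = ((1 + 0.15)^1 − 1) × 100% = 15.0%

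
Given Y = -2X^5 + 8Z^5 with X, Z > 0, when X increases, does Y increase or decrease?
Y decreases

Taking the partial derivative:
∂Y/∂X = -10X^4

∂Y/∂X = -10X^4 < 0 (assuming positive values)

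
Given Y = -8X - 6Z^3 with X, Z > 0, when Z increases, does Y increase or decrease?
Y decreases

Taking the partial derivative:
∂Y/∂Z = -18Z^2

∂Y/∂Z = -18Z^2 < 0 (assuming positive values)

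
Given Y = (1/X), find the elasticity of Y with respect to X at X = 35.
Elasticity = -1

Elasticity = (dY/dX) · (X/Y)

dY/dX = -1/X²
At X = 35: dY/dX = -1/1225, Y = 1/35

Elasticity = (-1/1225) · (35 / (1/35)) = -1

Interpretation: for a small percentage change in X, the percentage change in Y is approximately -1.00 times as large.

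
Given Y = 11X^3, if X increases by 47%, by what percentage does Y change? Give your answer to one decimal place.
217.7%

For Y = 11X^3:
If X → X(1 + 0.47)
Then Y → Y · (1 + 0.47)^3
     ≈ Y · 3.1765

Percentage change = ((1 + 0.47)^3 − 1) × 100% ≈ 217.7%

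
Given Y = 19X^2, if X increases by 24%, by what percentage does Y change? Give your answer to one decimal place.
53.8%

For Y = 19X^2:
If X → X(1 + 0.24)
Then Y → Y · (1 + 0.24)^2
     = Y · 1.5376

Percentage change = ((1 + 0.24)^2 − 1) × 100% ≈ 53.8%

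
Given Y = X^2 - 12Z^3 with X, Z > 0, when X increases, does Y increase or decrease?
Y increases

Taking the partial derivative:
∂Y/∂X = 2X

∂Y/∂X = 2X > 0 (assuming positive values)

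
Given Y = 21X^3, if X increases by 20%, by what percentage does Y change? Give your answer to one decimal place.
72.8%

For Y = 21X^3:
If X → X(1 + 0.2)
Then Y → Y · (1 + 0.2)^3
     = Y · 1.7280

Percentage change = ((1 + 0.2)^3 − 1) × 100% = 72.8%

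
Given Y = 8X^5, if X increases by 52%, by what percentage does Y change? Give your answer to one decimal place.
711.4%

For Y = 8X^5:
If X → X(1 + 0.52)
Then Y → Y · (1 + 0.52)^5
     ≈ Y · 8.1137

Percentage change = ((1 + 0.52)^5 − 1) × 100% ≈ 711.4%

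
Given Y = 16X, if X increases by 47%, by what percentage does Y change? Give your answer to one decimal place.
47.0%

For Y = 16X:
If X → X(1 + 0.47)
Then Y → Y · (1 + 0.47)^1
     = Y · 1.4700

Percentage change = ((1 + 0.47)^1 − 1) × 100% = 47.0%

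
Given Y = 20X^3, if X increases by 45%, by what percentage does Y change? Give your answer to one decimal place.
204.9%

For Y = 20X^3:
If X → X(1 + 0.45)
Then Y → Y · (1 + 0.45)^3
     ≈ Y · 3.0486

Percentage change = ((1 + 0.45)^3 − 1) × 100% ≈ 204.9%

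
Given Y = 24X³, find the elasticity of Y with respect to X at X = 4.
Elasticity = 3

Elasticity = (dY/dX) · (X/Y)

dY/dX = 72·X²
At X = 4: dY/dX = 1152, Y = 1536

Elasticity = 1152 · (4 / 1536) = 3

Interpretation: for a small percentage change in X, the percentage change in Y is approximately 3.00 times as large.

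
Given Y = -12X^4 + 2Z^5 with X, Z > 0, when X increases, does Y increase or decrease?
Y decreases

Taking the partial derivative:
∂Y/∂X = -48X^3

∂Y/∂X = -48X^3 < 0 (assuming positive values)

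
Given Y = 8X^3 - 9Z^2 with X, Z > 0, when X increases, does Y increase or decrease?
Y increases

Taking the partial derivative:
∂Y/∂X = 24X^2

∂Y/∂X = 24X^2 > 0 (assuming positive values)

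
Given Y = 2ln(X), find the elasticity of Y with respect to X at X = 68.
Elasticity = 1/ln(68) ≈ 0.2370

Elasticity = (dY/dX) · (X/Y)

dY/dX = 2/X
At X = 68: dY/dX = 1/34, Y = 2·ln(68)

Elasticity = (1/34) · (68 / (2·ln(68))) = 1/ln(68) ≈ 0.2370

Interpretation: for a small percentage change in X, the percentage change in Y is approximately 0.24 times as large.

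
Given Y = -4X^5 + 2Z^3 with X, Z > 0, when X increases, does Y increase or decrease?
Y decreases

Taking the partial derivative:
∂Y/∂X = -20X^4

∂Y/∂X = -20X^4 < 0 (assuming positive values)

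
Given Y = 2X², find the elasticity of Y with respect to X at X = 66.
Elasticity = 2

Elasticity = (dY/dX) · (X/Y)

dY/dX = 4·X
At X = 66: dY/dX = 264, Y = 8712

Elasticity = 264 · (66 / 8712) = 2

Interpretation: for a small percentage change in X, the percentage change in Y is approximately 2.00 times as large.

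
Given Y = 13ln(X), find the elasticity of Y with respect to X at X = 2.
Elasticity = 1/ln(2) ≈ 1.4427

Elasticity = (dY/dX) · (X/Y)

dY/dX = 13/X
At X = 2: dY/dX = 13/2, Y = 13·ln(2)

Elasticity = (13/2) · (2 / (13·ln(2))) = 1/ln(2) ≈ 1.4427

Interpretation: for a small percentage change in X, the percentage change in Y is approximately 1.44 times as large.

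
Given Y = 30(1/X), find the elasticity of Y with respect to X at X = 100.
Elasticity = -1

Elasticity = (dY/dX) · (X/Y)

dY/dX = -30/X²
At X = 100: dY/dX = -3/1000, Y = 3/10

Elasticity = (-3/1000) · (100 / (3/10)) = -1

Interpretation: for a small percentage change in X, the percentage change in Y is approximately -1.00 times as large.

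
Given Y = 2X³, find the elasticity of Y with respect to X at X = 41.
Elasticity = 3

Elasticity = (dY/dX) · (X/Y)

dY/dX = 6·X²
At X = 41: dY/dX = 10086, Y = 137842

Elasticity = 10086 · (41 / 137842) = 3

Interpretation: for a small percentage change in X, the percentage change in Y is approximately 3.00 times as large.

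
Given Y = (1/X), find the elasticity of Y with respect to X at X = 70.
Elasticity = -1

Elasticity = (dY/dX) · (X/Y)

dY/dX = -1/X²
At X = 70: dY/dX = -1/4900, Y = 1/70

Elasticity = (-1/4900) · (70 / (1/70)) = -1

Interpretation: for a small percentage change in X, the percentage change in Y is approximately -1.00 times as large.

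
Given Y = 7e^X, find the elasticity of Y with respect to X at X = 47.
Elasticity = 47

Elasticity = (dY/dX) · (X/Y)

dY/dX = 7·e^X
At X = 47: dY/dX = 7·e^47, Y = 7·e^47

Elasticity = (7·e^47) · (47 / (7·e^47)) = 47

Interpretation: for a small percentage change in X, the percentage change in Y is approximately 47.00 times as large.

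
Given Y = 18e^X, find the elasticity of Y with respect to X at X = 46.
Elasticity = 46

Elasticity = (dY/dX) · (X/Y)

dY/dX = 18·e^X
At X = 46: dY/dX = 18·e^46, Y = 18·e^46

Elasticity = (18·e^46) · (46 / (18·e^46)) = 46

Interpretation: for a small percentage change in X, the percentage change in Y is approximately 46.00 times as large.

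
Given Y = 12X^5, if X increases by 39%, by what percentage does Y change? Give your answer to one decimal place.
418.9%

For Y = 12X^5:
If X → X(1 + 0.39)
Then Y → Y · (1 + 0.39)^5
     ≈ Y · 5.1889

Percentage change = ((1 + 0.39)^5 − 1) × 100% ≈ 418.9%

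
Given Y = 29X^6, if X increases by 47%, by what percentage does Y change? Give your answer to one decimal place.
909.0%

For Y = 29X^6:
If X → X(1 + 0.47)
Then Y → Y · (1 + 0.47)^6
     ≈ Y · 10.0903

Percentage change = ((1 + 0.47)^6 − 1) × 100% ≈ 909.0%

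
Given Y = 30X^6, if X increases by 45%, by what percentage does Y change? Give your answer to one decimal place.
829.4%

For Y = 30X^6:
If X → X(1 + 0.45)
Then Y → Y · (1 + 0.45)^6
     ≈ Y · 9.2941

Percentage change = ((1 + 0.45)^6 − 1) × 100% ≈ 829.4%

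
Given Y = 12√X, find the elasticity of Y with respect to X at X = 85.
Elasticity = 1/2

Elasticity = (dY/dX) · (X/Y)

dY/dX = 6/√X
At X = 85: dY/dX = 6·√85/85, Y = 12·√85

Elasticity = (6·√85/85) · (85 / (12·√85)) = 1/2

Interpretation: for a small percentage change in X, the percentage change in Y is approximately 0.50 times as large.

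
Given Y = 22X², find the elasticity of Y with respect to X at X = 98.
Elasticity = 2

Elasticity = (dY/dX) · (X/Y)

dY/dX = 44·X
At X = 98: dY/dX = 4312, Y = 211288

Elasticity = 4312 · (98 / 211288) = 2

Interpretation: for a small percentage change in X, the percentage change in Y is approximately 2.00 times as large.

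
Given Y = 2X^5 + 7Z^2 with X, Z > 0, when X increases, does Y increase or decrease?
Y increases

Taking the partial derivative:
∂Y/∂X = 10X^4

∂Y/∂X = 10X^4 > 0 (assuming positive values)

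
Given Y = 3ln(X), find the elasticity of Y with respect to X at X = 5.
Elasticity = 1/ln(5) ≈ 0.6213

Elasticity = (dY/dX) · (X/Y)

dY/dX = 3/X
At X = 5: dY/dX = 3/5, Y = 3·ln(5)

Elasticity = (3/5) · (5 / (3·ln(5))) = 1/ln(5) ≈ 0.6213

Interpretation: for a small percentage change in X, the percentage change in Y is approximately 0.62 times as large.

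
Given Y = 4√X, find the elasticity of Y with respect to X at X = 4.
Elasticity = 1/2

Elasticity = (dY/dX) · (X/Y)

dY/dX = 2/√X
At X = 4: dY/dX = 1, Y = 8

Elasticity = 1 · (4 / 8) = 1/2

Interpretation: for a small percentage change in X, the percentage change in Y is approximately 0.50 times as large.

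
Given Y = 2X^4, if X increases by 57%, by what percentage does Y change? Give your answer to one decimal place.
507.6%

For Y = 2X^4:
If X → X(1 + 0.57)
Then Y → Y · (1 + 0.57)^4
     ≈ Y · 6.0757

Percentage change = ((1 + 0.57)^4 − 1) × 100% ≈ 507.6%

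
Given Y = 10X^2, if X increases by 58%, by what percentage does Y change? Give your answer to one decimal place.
149.6%

For Y = 10X^2:
If X → X(1 + 0.58)
Then Y → Y · (1 + 0.58)^2
     = Y · 2.4964

Percentage change = ((1 + 0.58)^2 − 1) × 100% ≈ 149.6%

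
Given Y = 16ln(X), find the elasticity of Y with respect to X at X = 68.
Elasticity = 1/ln(68) ≈ 0.2370

Elasticity = (dY/dX) · (X/Y)

dY/dX = 16/X
At X = 68: dY/dX = 4/17, Y = 16·ln(68)

Elasticity = (4/17) · (68 / (16·ln(68))) = 1/ln(68) ≈ 0.2370

Interpretation: for a small percentage change in X, the percentage change in Y is approximately 0.24 times as large.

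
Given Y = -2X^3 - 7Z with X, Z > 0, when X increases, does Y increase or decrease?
Y decreases

Taking the partial derivative:
∂Y/∂X = -6X^2

∂Y/∂X = -6X^2 < 0 (assuming positive values)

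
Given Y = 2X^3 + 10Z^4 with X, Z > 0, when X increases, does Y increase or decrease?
Y increases

Taking the partial derivative:
∂Y/∂X = 6X^2

∂Y/∂X = 6X^2 > 0 (assuming positive values)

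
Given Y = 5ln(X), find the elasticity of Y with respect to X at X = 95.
Elasticity = 1/ln(95) ≈ 0.2196

Elasticity = (dY/dX) · (X/Y)

dY/dX = 5/X
At X = 95: dY/dX = 1/19, Y = 5·ln(95)

Elasticity = (1/19) · (95 / (5·ln(95))) = 1/ln(95) ≈ 0.2196

Interpretation: for a small percentage change in X, the percentage change in Y is approximately 0.22 times as large.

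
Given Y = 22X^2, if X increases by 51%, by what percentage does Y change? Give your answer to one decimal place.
128.0%

For Y = 22X^2:
If X → X(1 + 0.51)
Then Y → Y · (1 + 0.51)^2
     = Y · 2.2801

Percentage change = ((1 + 0.51)^2 − 1) × 100% ≈ 128.0%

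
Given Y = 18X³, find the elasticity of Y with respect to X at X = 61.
Elasticity = 3

Elasticity = (dY/dX) · (X/Y)

dY/dX = 54·X²
At X = 61: dY/dX = 200934, Y = 4085658

Elasticity = 200934 · (61 / 4085658) = 3

Interpretation: for a small percentage change in X, the percentage change in Y is approximately 3.00 times as large.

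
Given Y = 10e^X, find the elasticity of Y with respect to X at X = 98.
Elasticity = 98

Elasticity = (dY/dX) · (X/Y)

dY/dX = 10·e^X
At X = 98: dY/dX = 10·e^98, Y = 10·e^98

Elasticity = (10·e^98) · (98 / (10·e^98)) = 98

Interpretation: for a small percentage change in X, the percentage change in Y is approximately 98.00 times as large.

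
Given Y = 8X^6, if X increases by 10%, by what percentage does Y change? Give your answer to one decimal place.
77.2%

For Y = 8X^6:
If X → X(1 + 0.1)
Then Y → Y · (1 + 0.1)^6
     ≈ Y · 1.7716

Percentage change = ((1 + 0.1)^6 − 1) × 100% ≈ 77.2%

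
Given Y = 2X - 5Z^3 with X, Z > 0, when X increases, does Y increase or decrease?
Y increases

Taking the partial derivative:
∂Y/∂X = 2

∂Y/∂X = 2 > 0 (assuming positive values)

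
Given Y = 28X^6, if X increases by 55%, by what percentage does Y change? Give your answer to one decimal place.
1286.7%

For Y = 28X^6:
If X → X(1 + 0.55)
Then Y → Y · (1 + 0.55)^6
     ≈ Y · 13.8672

Percentage change = ((1 + 0.55)^6 − 1) × 100% ≈ 1286.7%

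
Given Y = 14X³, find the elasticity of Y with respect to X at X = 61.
Elasticity = 3

Elasticity = (dY/dX) · (X/Y)

dY/dX = 42·X²
At X = 61: dY/dX = 156282, Y = 3177734

Elasticity = 156282 · (61 / 3177734) = 3

Interpretation: for a small percentage change in X, the percentage change in Y is approximately 3.00 times as large.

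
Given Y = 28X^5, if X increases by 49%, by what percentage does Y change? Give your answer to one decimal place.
634.4%

For Y = 28X^5:
If X → X(1 + 0.49)
Then Y → Y · (1 + 0.49)^5
     ≈ Y · 7.3440

Percentage change = ((1 + 0.49)^5 − 1) × 100% ≈ 634.4%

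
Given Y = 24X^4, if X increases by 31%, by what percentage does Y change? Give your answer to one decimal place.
194.5%

For Y = 24X^4:
If X → X(1 + 0.31)
Then Y → Y · (1 + 0.31)^4
     ≈ Y · 2.9450

Percentage change = ((1 + 0.31)^4 − 1) × 100% ≈ 194.5%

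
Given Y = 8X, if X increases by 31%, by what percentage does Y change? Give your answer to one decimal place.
31.0%

For Y = 8X:
If X → X(1 + 0.31)
Then Y → Y · (1 + 0.31)^1
     = Y · 1.3100

Percentage change = ((1 + 0.31)^1 − 1) × 100% = 31.0%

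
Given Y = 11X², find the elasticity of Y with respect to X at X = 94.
Elasticity = 2

Elasticity = (dY/dX) · (X/Y)

dY/dX = 22·X
At X = 94: dY/dX = 2068, Y = 97196

Elasticity = 2068 · (94 / 97196) = 2

Interpretation: for a small percentage change in X, the percentage change in Y is approximately 2.00 times as large.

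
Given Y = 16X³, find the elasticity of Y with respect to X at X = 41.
Elasticity = 3

Elasticity = (dY/dX) · (X/Y)

dY/dX = 48·X²
At X = 41: dY/dX = 80688, Y = 1102736

Elasticity = 80688 · (41 / 1102736) = 3

Interpretation: for a small percentage change in X, the percentage change in Y is approximately 3.00 times as large.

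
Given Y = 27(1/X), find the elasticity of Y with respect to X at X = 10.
Elasticity = -1

Elasticity = (dY/dX) · (X/Y)

dY/dX = -27/X²
At X = 10: dY/dX = -27/100, Y = 27/10

Elasticity = (-27/100) · (10 / (27/10)) = -1

Interpretation: for a small percentage change in X, the percentage change in Y is approximately -1.00 times as large.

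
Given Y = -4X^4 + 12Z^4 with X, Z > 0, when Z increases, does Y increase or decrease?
Y increases

Taking the partial derivative:
∂Y/∂Z = 48Z^3

∂Y/∂Z = 48Z^3 > 0 (assuming positive values)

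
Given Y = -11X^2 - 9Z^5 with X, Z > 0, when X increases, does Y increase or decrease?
Y decreases

Taking the partial derivative:
∂Y/∂X = -22X

∂Y/∂X = -22X < 0 (assuming positive values)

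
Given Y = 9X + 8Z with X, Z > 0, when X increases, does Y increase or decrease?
Y increases

Taking the partial derivative:
∂Y/∂X = 9

∂Y/∂X = 9 > 0 (assuming positive values)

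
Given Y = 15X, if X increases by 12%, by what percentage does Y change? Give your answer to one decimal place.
12.0%

For Y = 15X:
If X → X(1 + 0.12)
Then Y → Y · (1 + 0.12)^1
     = Y · 1.1200

Percentage change = ((1 + 0.12)^1 − 1) × 100% = 12.0%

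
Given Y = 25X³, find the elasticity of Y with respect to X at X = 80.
Elasticity = 3

Elasticity = (dY/dX) · (X/Y)

dY/dX = 75·X²
At X = 80: dY/dX = 480000, Y = 12800000

Elasticity = 480000 · (80 / 12800000) = 3

Interpretation: for a small percentage change in X, the percentage change in Y is approximately 3.00 times as large.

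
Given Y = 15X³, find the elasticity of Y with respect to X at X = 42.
Elasticity = 3

Elasticity = (dY/dX) · (X/Y)

dY/dX = 45·X²
At X = 42: dY/dX = 79380, Y = 1111320

Elasticity = 79380 · (42 / 1111320) = 3

Interpretation: for a small percentage change in X, the percentage change in Y is approximately 3.00 times as large.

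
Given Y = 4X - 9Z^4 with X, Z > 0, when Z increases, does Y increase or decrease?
Y decreases

Taking the partial derivative:
∂Y/∂Z = -36Z^3

∂Y/∂Z = -36Z^3 < 0 (assuming positive values)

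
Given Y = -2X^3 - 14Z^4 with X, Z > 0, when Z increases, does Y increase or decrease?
Y decreases

Taking the partial derivative:
∂Y/∂Z = -56Z^3

∂Y/∂Z = -56Z^3 < 0 (assuming positive values)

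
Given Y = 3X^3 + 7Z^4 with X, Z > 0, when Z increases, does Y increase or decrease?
Y increases

Taking the partial derivative:
∂Y/∂Z = 28Z^3

∂Y/∂Z = 28Z^3 > 0 (assuming positive values)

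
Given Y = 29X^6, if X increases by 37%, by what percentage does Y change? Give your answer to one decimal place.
561.2%

For Y = 29X^6:
If X → X(1 + 0.37)
Then Y → Y · (1 + 0.37)^6
     ≈ Y · 6.6119

Percentage change = ((1 + 0.37)^6 − 1) × 100% ≈ 561.2%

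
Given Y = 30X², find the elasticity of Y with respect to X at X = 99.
Elasticity = 2

Elasticity = (dY/dX) · (X/Y)

dY/dX = 60·X
At X = 99: dY/dX = 5940, Y = 294030

Elasticity = 5940 · (99 / 294030) = 2

Interpretation: for a small percentage change in X, the percentage change in Y is approximately 2.00 times as large.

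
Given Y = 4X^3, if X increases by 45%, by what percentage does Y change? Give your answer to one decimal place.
204.9%

For Y = 4X^3:
If X → X(1 + 0.45)
Then Y → Y · (1 + 0.45)^3
     ≈ Y · 3.0486

Percentage change = ((1 + 0.45)^3 − 1) × 100% ≈ 204.9%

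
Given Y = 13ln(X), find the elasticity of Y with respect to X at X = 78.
Elasticity = 1/ln(78) ≈ 0.2295

Elasticity = (dY/dX) · (X/Y)

dY/dX = 13/X
At X = 78: dY/dX = 1/6, Y = 13·ln(78)

Elasticity = (1/6) · (78 / (13·ln(78))) = 1/ln(78) ≈ 0.2295

Interpretation: for a small percentage change in X, the percentage change in Y is approximately 0.23 times as large.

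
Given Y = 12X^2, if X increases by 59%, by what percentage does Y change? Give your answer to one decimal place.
152.8%

For Y = 12X^2:
If X → X(1 + 0.59)
Then Y → Y · (1 + 0.59)^2
     = Y · 2.5281

Percentage change = ((1 + 0.59)^2 − 1) × 100% ≈ 152.8%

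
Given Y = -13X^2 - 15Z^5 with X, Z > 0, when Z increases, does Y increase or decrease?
Y decreases

Taking the partial derivative:
∂Y/∂Z = -75Z^4

∂Y/∂Z = -75Z^4 < 0 (assuming positive values)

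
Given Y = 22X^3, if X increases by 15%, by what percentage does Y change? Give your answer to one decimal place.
52.1%

For Y = 22X^3:
If X → X(1 + 0.15)
Then Y → Y · (1 + 0.15)^3
     ≈ Y · 1.5209

Percentage change = ((1 + 0.15)^3 − 1) × 100% ≈ 52.1%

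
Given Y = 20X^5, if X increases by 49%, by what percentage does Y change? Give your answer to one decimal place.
634.4%

For Y = 20X^5:
If X → X(1 + 0.49)
Then Y → Y · (1 + 0.49)^5
     ≈ Y · 7.3440

Percentage change = ((1 + 0.49)^5 − 1) × 100% ≈ 634.4%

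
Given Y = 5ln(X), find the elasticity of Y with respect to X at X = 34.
Elasticity = 1/ln(34) ≈ 0.2836

Elasticity = (dY/dX) · (X/Y)

dY/dX = 5/X
At X = 34: dY/dX = 5/34, Y = 5·ln(34)

Elasticity = (5/34) · (34 / (5·ln(34))) = 1/ln(34) ≈ 0.2836

Interpretation: for a small percentage change in X, the percentage change in Y is approximately 0.28 times as large.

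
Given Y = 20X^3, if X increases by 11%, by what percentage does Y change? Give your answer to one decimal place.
36.8%

For Y = 20X^3:
If X → X(1 + 0.11)
Then Y → Y · (1 + 0.11)^3
     ≈ Y · 1.3676

Percentage change = ((1 + 0.11)^3 − 1) × 100% ≈ 36.8%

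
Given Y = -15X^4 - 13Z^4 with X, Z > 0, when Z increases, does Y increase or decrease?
Y decreases

Taking the partial derivative:
∂Y/∂Z = -52Z^3

∂Y/∂Z = -52Z^3 < 0 (assuming positive values)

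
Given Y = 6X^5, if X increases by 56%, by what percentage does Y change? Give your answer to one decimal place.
823.9%

For Y = 6X^5:
If X → X(1 + 0.56)
Then Y → Y · (1 + 0.56)^5
     ≈ Y · 9.2390

Percentage change = ((1 + 0.56)^5 − 1) × 100% ≈ 823.9%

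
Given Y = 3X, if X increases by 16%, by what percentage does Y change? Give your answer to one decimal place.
16.0%

For Y = 3X:
If X → X(1 + 0.16)
Then Y → Y · (1 + 0.16)^1
     = Y · 1.1600

Percentage change = ((1 + 0.16)^1 − 1) × 100% = 16.0%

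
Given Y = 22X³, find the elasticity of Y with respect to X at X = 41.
Elasticity = 3

Elasticity = (dY/dX) · (X/Y)

dY/dX = 66·X²
At X = 41: dY/dX = 110946, Y = 1516262

Elasticity = 110946 · (41 / 1516262) = 3

Interpretation: for a small percentage change in X, the percentage change in Y is approximately 3.00 times as large.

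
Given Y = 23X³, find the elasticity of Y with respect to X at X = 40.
Elasticity = 3

Elasticity = (dY/dX) · (X/Y)

dY/dX = 69·X²
At X = 40: dY/dX = 110400, Y = 1472000

Elasticity = 110400 · (40 / 1472000) = 3

Interpretation: for a small percentage change in X, the percentage change in Y is approximately 3.00 times as large.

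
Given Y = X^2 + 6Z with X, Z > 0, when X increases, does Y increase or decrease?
Y increases

Taking the partial derivative:
∂Y/∂X = 2X

∂Y/∂X = 2X > 0 (assuming positive values)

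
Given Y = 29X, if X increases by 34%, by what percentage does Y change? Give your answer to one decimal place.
34.0%

For Y = 29X:
If X → X(1 + 0.34)
Then Y → Y · (1 + 0.34)^1
     = Y · 1.3400

Percentage change = ((1 + 0.34)^1 − 1) × 100% = 34.0%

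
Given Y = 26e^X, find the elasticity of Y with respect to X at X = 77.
Elasticity = 77

Elasticity = (dY/dX) · (X/Y)

dY/dX = 26·e^X
At X = 77: dY/dX = 26·e^77, Y = 26·e^77

Elasticity = (26·e^77) · (77 / (26·e^77)) = 77

Interpretation: for a small percentage change in X, the percentage change in Y is approximately 77.00 times as large.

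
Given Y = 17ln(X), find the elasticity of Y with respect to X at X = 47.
Elasticity = 1/ln(47) ≈ 0.2597

Elasticity = (dY/dX) · (X/Y)

dY/dX = 17/X
At X = 47: dY/dX = 17/47, Y = 17·ln(47)

Elasticity = (17/47) · (47 / (17·ln(47))) = 1/ln(47) ≈ 0.2597

Interpretation: for a small percentage change in X, the percentage change in Y is approximately 0.26 times as large.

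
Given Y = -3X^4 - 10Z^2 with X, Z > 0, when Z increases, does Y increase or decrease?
Y decreases

Taking the partial derivative:
∂Y/∂Z = -20Z

∂Y/∂Z = -20Z < 0 (assuming positive values)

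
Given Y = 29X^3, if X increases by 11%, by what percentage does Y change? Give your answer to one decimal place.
36.8%

For Y = 29X^3:
If X → X(1 + 0.11)
Then Y → Y · (1 + 0.11)^3
     ≈ Y · 1.3676

Percentage change = ((1 + 0.11)^3 − 1) × 100% ≈ 36.8%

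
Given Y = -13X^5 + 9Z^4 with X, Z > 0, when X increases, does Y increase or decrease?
Y decreases

Taking the partial derivative:
∂Y/∂X = -65X^4

∂Y/∂X = -65X^4 < 0 (assuming positive values)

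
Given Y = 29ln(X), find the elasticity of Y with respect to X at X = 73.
Elasticity = 1/ln(73) ≈ 0.2331

Elasticity = (dY/dX) · (X/Y)

dY/dX = 29/X
At X = 73: dY/dX = 29/73, Y = 29·ln(73)

Elasticity = (29/73) · (73 / (29·ln(73))) = 1/ln(73) ≈ 0.2331

Interpretation: for a small percentage change in X, the percentage change in Y is approximately 0.23 times as large.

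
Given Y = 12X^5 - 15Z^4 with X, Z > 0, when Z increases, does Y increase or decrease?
Y decreases

Taking the partial derivative:
∂Y/∂Z = -60Z^3

∂Y/∂Z = -60Z^3 < 0 (assuming positive values)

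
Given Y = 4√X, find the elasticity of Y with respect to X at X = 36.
Elasticity = 1/2

Elasticity = (dY/dX) · (X/Y)

dY/dX = 2/√X
At X = 36: dY/dX = 1/3, Y = 24

Elasticity = (1/3) · (36 / 24) = 1/2

Interpretation: for a small percentage change in X, the percentage change in Y is approximately 0.50 times as large.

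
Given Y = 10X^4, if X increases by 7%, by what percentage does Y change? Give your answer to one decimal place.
31.1%

For Y = 10X^4:
If X → X(1 + 0.07)
Then Y → Y · (1 + 0.07)^4
     ≈ Y · 1.3108

Percentage change = ((1 + 0.07)^4 − 1) × 100% ≈ 31.1%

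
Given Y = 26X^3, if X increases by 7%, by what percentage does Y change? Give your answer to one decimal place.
22.5%

For Y = 26X^3:
If X → X(1 + 0.07)
Then Y → Y · (1 + 0.07)^3
     ≈ Y · 1.2250

Percentage change = ((1 + 0.07)^3 − 1) × 100% ≈ 22.5%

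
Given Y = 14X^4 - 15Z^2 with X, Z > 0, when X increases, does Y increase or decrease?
Y increases

Taking the partial derivative:
∂Y/∂X = 56X^3

∂Y/∂X = 56X^3 > 0 (assuming positive values)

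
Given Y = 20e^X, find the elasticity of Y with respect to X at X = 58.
Elasticity = 58

Elasticity = (dY/dX) · (X/Y)

dY/dX = 20·e^X
At X = 58: dY/dX = 20·e^58, Y = 20·e^58

Elasticity = (20·e^58) · (58 / (20·e^58)) = 58

Interpretation: for a small percentage change in X, the percentage change in Y is approximately 58.00 times as large.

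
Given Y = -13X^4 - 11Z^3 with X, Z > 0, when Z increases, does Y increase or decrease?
Y decreases

Taking the partial derivative:
∂Y/∂Z = -33Z^2

∂Y/∂Z = -33Z^2 < 0 (assuming positive values)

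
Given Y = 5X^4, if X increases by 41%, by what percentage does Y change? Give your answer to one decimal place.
295.3%

For Y = 5X^4:
If X → X(1 + 0.41)
Then Y → Y · (1 + 0.41)^4
     ≈ Y · 3.9525

Percentage change = ((1 + 0.41)^4 − 1) × 100% ≈ 295.3%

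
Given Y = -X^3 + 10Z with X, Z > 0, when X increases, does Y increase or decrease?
Y decreases

Taking the partial derivative:
∂Y/∂X = -3X^2

∂Y/∂X = -3X^2 < 0 (assuming positive values)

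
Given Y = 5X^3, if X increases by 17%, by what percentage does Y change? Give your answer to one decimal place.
60.2%

For Y = 5X^3:
If X → X(1 + 0.17)
Then Y → Y · (1 + 0.17)^3
     ≈ Y · 1.6016

Percentage change = ((1 + 0.17)^3 − 1) × 100% ≈ 60.2%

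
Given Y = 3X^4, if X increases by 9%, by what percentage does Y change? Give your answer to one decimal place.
41.2%

For Y = 3X^4:
If X → X(1 + 0.09)
Then Y → Y · (1 + 0.09)^4
     ≈ Y · 1.4116

Percentage change = ((1 + 0.09)^4 − 1) × 100% ≈ 41.2%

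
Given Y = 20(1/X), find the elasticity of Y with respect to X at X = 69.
Elasticity = -1

Elasticity = (dY/dX) · (X/Y)

dY/dX = -20/X²
At X = 69: dY/dX = -20/4761, Y = 20/69

Elasticity = (-20/4761) · (69 / (20/69)) = -1

Interpretation: for a small percentage change in X, the percentage change in Y is approximately -1.00 times as large.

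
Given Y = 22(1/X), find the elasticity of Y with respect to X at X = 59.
Elasticity = -1

Elasticity = (dY/dX) · (X/Y)

dY/dX = -22/X²
At X = 59: dY/dX = -22/3481, Y = 22/59

Elasticity = (-22/3481) · (59 / (22/59)) = -1

Interpretation: for a small percentage change in X, the percentage change in Y is approximately -1.00 times as large.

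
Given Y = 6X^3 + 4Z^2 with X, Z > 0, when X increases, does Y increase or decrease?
Y increases

Taking the partial derivative:
∂Y/∂X = 18X^2

∂Y/∂X = 18X^2 > 0 (assuming positive values)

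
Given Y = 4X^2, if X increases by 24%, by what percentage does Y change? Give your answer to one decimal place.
53.8%

For Y = 4X^2:
If X → X(1 + 0.24)
Then Y → Y · (1 + 0.24)^2
     = Y · 1.5376

Percentage change = ((1 + 0.24)^2 − 1) × 100% ≈ 53.8%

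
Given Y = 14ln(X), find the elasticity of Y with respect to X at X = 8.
Elasticity = 1/ln(8) ≈ 0.4809

Elasticity = (dY/dX) · (X/Y)

dY/dX = 14/X
At X = 8: dY/dX = 7/4, Y = 14·ln(8)

Elasticity = (7/4) · (8 / (14·ln(8))) = 1/ln(8) ≈ 0.4809

Interpretation: for a small percentage change in X, the percentage change in Y is approximately 0.48 times as large.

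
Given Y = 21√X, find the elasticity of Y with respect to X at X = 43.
Elasticity = 1/2

Elasticity = (dY/dX) · (X/Y)

dY/dX = 21/(2·√X)
At X = 43: dY/dX = 21·√43/86, Y = 21·√43

Elasticity = (21·√43/86) · (43 / (21·√43)) = 1/2

Interpretation: for a small percentage change in X, the percentage change in Y is approximately 0.50 times as large.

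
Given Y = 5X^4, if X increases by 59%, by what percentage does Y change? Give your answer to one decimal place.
539.1%

For Y = 5X^4:
If X → X(1 + 0.59)
Then Y → Y · (1 + 0.59)^4
     ≈ Y · 6.3913

Percentage change = ((1 + 0.59)^4 − 1) × 100% ≈ 539.1%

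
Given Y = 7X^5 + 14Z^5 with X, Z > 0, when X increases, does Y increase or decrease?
Y increases

Taking the partial derivative:
∂Y/∂X = 35X^4

∂Y/∂X = 35X^4 > 0 (assuming positive values)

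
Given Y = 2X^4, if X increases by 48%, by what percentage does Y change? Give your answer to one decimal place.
379.8%

For Y = 2X^4:
If X → X(1 + 0.48)
Then Y → Y · (1 + 0.48)^4
     ≈ Y · 4.7979

Percentage change = ((1 + 0.48)^4 − 1) × 100% ≈ 379.8%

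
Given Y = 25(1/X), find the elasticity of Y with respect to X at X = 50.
Elasticity = -1

Elasticity = (dY/dX) · (X/Y)

dY/dX = -25/X²
At X = 50: dY/dX = -1/100, Y = 1/2

Elasticity = (-1/100) · (50 / (1/2)) = -1

Interpretation: for a small percentage change in X, the percentage change in Y is approximately -1.00 times as large.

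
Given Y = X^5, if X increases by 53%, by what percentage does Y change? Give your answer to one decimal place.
738.4%

For Y = X^5:
If X → X(1 + 0.53)
Then Y → Y · (1 + 0.53)^5
     ≈ Y · 8.3841

Percentage change = ((1 + 0.53)^5 − 1) × 100% ≈ 738.4%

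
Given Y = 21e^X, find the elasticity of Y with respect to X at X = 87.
Elasticity = 87

Elasticity = (dY/dX) · (X/Y)

dY/dX = 21·e^X
At X = 87: dY/dX = 21·e^87, Y = 21·e^87

Elasticity = (21·e^87) · (87 / (21·e^87)) = 87

Interpretation: for a small percentage change in X, the percentage change in Y is approximately 87.00 times as large.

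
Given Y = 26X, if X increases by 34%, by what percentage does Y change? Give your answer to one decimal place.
34.0%

For Y = 26X:
If X → X(1 + 0.34)
Then Y → Y · (1 + 0.34)^1
     = Y · 1.3400

Percentage change = ((1 + 0.34)^1 − 1) × 100% = 34.0%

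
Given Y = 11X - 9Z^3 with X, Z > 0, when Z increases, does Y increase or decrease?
Y decreases

Taking the partial derivative:
∂Y/∂Z = -27Z^2

∂Y/∂Z = -27Z^2 < 0 (assuming positive values)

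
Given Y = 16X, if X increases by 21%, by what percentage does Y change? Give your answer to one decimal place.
21.0%

For Y = 16X:
If X → X(1 + 0.21)
Then Y → Y · (1 + 0.21)^1
     = Y · 1.2100

Percentage change = ((1 + 0.21)^1 − 1) × 100% = 21.0%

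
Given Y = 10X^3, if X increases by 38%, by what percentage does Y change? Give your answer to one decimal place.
162.8%

For Y = 10X^3:
If X → X(1 + 0.38)
Then Y → Y · (1 + 0.38)^3
     ≈ Y · 2.6281

Percentage change = ((1 + 0.38)^3 − 1) × 100% ≈ 162.8%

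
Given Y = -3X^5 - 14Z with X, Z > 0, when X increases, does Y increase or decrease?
Y decreases

Taking the partial derivative:
∂Y/∂X = -15X^4

∂Y/∂X = -15X^4 < 0 (assuming positive values)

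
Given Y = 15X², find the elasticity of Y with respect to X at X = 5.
Elasticity = 2

Elasticity = (dY/dX) · (X/Y)

dY/dX = 30·X
At X = 5: dY/dX = 150, Y = 375

Elasticity = 150 · (5 / 375) = 2

Interpretation: for a small percentage change in X, the percentage change in Y is approximately 2.00 times as large.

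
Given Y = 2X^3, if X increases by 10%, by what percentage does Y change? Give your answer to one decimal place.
33.1%

For Y = 2X^3:
If X → X(1 + 0.1)
Then Y → Y · (1 + 0.1)^3
     = Y · 1.3310

Percentage change = ((1 + 0.1)^3 − 1) × 100% = 33.1%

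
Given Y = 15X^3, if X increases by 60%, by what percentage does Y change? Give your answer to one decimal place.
309.6%

For Y = 15X^3:
If X → X(1 + 0.6)
Then Y → Y · (1 + 0.6)^3
     = Y · 4.0960

Percentage change = ((1 + 0.6)^3 − 1) × 100% = 309.6%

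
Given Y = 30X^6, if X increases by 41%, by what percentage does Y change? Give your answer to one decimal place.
685.8%

For Y = 30X^6:
If X → X(1 + 0.41)
Then Y → Y · (1 + 0.41)^6
     ≈ Y · 7.8580

Percentage change = ((1 + 0.41)^6 − 1) × 100% ≈ 685.8%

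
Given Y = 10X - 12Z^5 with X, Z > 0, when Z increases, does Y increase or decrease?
Y decreases

Taking the partial derivative:
∂Y/∂Z = -60Z^4

∂Y/∂Z = -60Z^4 < 0 (assuming positive values)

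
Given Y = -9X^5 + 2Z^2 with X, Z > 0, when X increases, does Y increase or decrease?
Y decreases

Taking the partial derivative:
∂Y/∂X = -45X^4

∂Y/∂X = -45X^4 < 0 (assuming positive values)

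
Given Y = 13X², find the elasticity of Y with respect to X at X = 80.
Elasticity = 2

Elasticity = (dY/dX) · (X/Y)

dY/dX = 26·X
At X = 80: dY/dX = 2080, Y = 83200

Elasticity = 2080 · (80 / 83200) = 2

Interpretation: for a small percentage change in X, the percentage change in Y is approximately 2.00 times as large.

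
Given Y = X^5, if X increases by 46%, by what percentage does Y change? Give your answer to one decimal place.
563.4%

For Y = X^5:
If X → X(1 + 0.46)
Then Y → Y · (1 + 0.46)^5
     ≈ Y · 6.6338

Percentage change = ((1 + 0.46)^5 − 1) × 100% ≈ 563.4%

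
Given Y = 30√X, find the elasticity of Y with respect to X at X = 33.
Elasticity = 1/2

Elasticity = (dY/dX) · (X/Y)

dY/dX = 15/√X
At X = 33: dY/dX = 5·√33/11, Y = 30·√33

Elasticity = (5·√33/11) · (33 / (30·√33)) = 1/2

Interpretation: for a small percentage change in X, the percentage change in Y is approximately 0.50 times as large.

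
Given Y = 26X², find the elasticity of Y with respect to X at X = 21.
Elasticity = 2

Elasticity = (dY/dX) · (X/Y)

dY/dX = 52·X
At X = 21: dY/dX = 1092, Y = 11466

Elasticity = 1092 · (21 / 11466) = 2

Interpretation: for a small percentage change in X, the percentage change in Y is approximately 2.00 times as large.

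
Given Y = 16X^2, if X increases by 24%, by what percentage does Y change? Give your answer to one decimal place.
53.8%

For Y = 16X^2:
If X → X(1 + 0.24)
Then Y → Y · (1 + 0.24)^2
     = Y · 1.5376

Percentage change = ((1 + 0.24)^2 − 1) × 100% ≈ 53.8%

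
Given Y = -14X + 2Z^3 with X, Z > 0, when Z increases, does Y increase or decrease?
Y increases

Taking the partial derivative:
∂Y/∂Z = 6Z^2

∂Y/∂Z = 6Z^2 > 0 (assuming positive values)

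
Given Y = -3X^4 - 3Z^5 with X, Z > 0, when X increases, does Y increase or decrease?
Y decreases

Taking the partial derivative:
∂Y/∂X = -12X^3

∂Y/∂X = -12X^3 < 0 (assuming positive values)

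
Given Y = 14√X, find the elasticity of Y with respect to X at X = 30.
Elasticity = 1/2

Elasticity = (dY/dX) · (X/Y)

dY/dX = 7/√X
At X = 30: dY/dX = 7·√30/30, Y = 14·√30

Elasticity = (7·√30/30) · (30 / (14·√30)) = 1/2

Interpretation: for a small percentage change in X, the percentage change in Y is approximately 0.50 times as large.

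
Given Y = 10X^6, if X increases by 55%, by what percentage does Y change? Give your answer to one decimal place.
1286.7%

For Y = 10X^6:
If X → X(1 + 0.55)
Then Y → Y · (1 + 0.55)^6
     ≈ Y · 13.8672

Percentage change = ((1 + 0.55)^6 − 1) × 100% ≈ 1286.7%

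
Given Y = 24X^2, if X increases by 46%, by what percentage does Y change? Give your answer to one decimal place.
113.2%

For Y = 24X^2:
If X → X(1 + 0.46)
Then Y → Y · (1 + 0.46)^2
     = Y · 2.1316

Percentage change = ((1 + 0.46)^2 − 1) × 100% ≈ 113.2%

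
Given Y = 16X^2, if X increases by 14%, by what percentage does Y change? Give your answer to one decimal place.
30.0%

For Y = 16X^2:
If X → X(1 + 0.14)
Then Y → Y · (1 + 0.14)^2
     = Y · 1.2996

Percentage change = ((1 + 0.14)^2 − 1) × 100% ≈ 30.0%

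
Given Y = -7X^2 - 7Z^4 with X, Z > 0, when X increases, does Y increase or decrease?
Y decreases

Taking the partial derivative:
∂Y/∂X = -14X

∂Y/∂X = -14X < 0 (assuming positive values)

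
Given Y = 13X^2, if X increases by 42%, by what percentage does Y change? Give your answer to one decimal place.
101.6%

For Y = 13X^2:
If X → X(1 + 0.42)
Then Y → Y · (1 + 0.42)^2
     = Y · 2.0164

Percentage change = ((1 + 0.42)^2 − 1) × 100% ≈ 101.6%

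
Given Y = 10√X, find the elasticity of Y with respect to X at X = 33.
Elasticity = 1/2

Elasticity = (dY/dX) · (X/Y)

dY/dX = 5/√X
At X = 33: dY/dX = 5·√33/33, Y = 10·√33

Elasticity = (5·√33/33) · (33 / (10·√33)) = 1/2

Interpretation: for a small percentage change in X, the percentage change in Y is approximately 0.50 times as large.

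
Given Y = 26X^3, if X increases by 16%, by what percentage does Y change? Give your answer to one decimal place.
56.1%

For Y = 26X^3:
If X → X(1 + 0.16)
Then Y → Y · (1 + 0.16)^3
     ≈ Y · 1.5609

Percentage change = ((1 + 0.16)^3 − 1) × 100% ≈ 56.1%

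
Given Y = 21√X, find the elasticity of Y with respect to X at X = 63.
Elasticity = 1/2

Elasticity = (dY/dX) · (X/Y)

dY/dX = 21/(2·√X)
At X = 63: dY/dX = √7/2, Y = 63·√7

Elasticity = (√7/2) · (63 / (63·√7)) = 1/2

Interpretation: for a small percentage change in X, the percentage change in Y is approximately 0.50 times as large.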